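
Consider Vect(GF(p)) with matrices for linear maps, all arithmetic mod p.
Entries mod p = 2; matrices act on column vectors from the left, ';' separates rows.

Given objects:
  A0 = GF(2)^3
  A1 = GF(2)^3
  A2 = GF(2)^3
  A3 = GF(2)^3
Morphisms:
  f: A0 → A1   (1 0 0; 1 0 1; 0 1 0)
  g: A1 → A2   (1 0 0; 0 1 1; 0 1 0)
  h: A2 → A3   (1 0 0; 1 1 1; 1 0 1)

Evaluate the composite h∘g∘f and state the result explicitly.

  e0=(1,0,0) f→(1,1,0) g→(1,1,1) h→(1,1,0)
  e1=(0,1,0) f→(0,0,1) g→(0,1,0) h→(0,1,0)
  e2=(0,0,1) f→(0,1,0) g→(0,1,1) h→(0,0,1)
⟦path⟧: (1 0 0; 1 1 0; 0 0 1)

Answer: (1 0 0; 1 1 0; 0 0 1)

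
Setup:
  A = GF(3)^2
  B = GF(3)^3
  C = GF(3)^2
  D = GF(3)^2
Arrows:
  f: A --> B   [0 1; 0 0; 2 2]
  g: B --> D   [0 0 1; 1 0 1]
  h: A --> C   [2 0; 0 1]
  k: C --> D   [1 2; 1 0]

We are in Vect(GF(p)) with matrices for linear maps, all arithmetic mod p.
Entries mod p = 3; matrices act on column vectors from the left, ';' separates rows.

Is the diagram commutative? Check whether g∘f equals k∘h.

1) trace f;g:
  e0=(1,0) f-->(0,0,2) g-->(2,2)
  e1=(0,1) f-->(1,0,2) g-->(2,0)
  composite₁ = [2 2; 2 0]
2) trace h;k:
  e0=(1,0) h-->(2,0) k-->(2,2)
  e1=(0,1) h-->(0,1) k-->(2,0)
  composite₂ = [2 2; 2 0]
Equal? YES — commutes

Answer: COMMUTES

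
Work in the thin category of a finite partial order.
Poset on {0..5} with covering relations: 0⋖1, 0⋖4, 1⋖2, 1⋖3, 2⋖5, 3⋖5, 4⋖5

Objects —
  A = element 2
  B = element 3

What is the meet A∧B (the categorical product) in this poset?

Common predecessors of 2,3: {0,1}
  0 ⊑ 1
  1 ⊑ 1
glb = 1

Answer: A∧B = 1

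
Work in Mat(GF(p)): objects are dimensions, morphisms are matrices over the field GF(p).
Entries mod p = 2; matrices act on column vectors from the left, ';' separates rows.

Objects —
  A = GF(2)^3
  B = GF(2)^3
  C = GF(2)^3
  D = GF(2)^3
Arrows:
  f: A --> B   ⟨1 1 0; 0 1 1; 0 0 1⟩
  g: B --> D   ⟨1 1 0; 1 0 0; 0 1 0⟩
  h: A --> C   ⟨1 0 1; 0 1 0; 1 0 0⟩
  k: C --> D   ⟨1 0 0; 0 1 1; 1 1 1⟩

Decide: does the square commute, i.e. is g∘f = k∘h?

Answer: COMMUTES

Derivation:
1) trace f;g:
  e0=[1,0,0] f-->[1,0,0] g-->[1,1,0]
  e1=[0,1,0] f-->[1,1,0] g-->[0,1,1]
  e2=[0,0,1] f-->[0,1,1] g-->[1,0,1]
  ⟦path⟧₁ = ⟨1 0 1; 1 1 0; 0 1 1⟩
2) trace h;k:
  e0=[1,0,0] h-->[1,0,1] k-->[1,1,0]
  e1=[0,1,0] h-->[0,1,0] k-->[0,1,1]
  e2=[0,0,1] h-->[1,0,0] k-->[1,0,1]
  ⟦path⟧₂ = ⟨1 0 1; 1 1 0; 0 1 1⟩
Equal? same morphism ✓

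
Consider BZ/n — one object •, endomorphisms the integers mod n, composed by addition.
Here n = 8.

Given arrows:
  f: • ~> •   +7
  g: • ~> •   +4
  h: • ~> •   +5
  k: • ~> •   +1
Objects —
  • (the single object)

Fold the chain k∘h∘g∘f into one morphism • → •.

Answer: +1

Trace:
  0 +7≡7 +4≡3 +5≡0 +1≡1  (mod 8)
composite: +1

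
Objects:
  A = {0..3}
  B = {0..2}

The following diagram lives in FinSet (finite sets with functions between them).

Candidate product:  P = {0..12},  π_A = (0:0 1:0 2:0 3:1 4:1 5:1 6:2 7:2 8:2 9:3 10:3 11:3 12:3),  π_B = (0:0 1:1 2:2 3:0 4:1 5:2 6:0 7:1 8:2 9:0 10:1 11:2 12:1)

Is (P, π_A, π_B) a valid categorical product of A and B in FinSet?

|A|·|B| = 4·3 = 12;  |P| = 13
  → cardinalities differ; no bijection possible.

Answer: NOT A VALID PRODUCT — |P|=13 ≠ |A|·|B|=12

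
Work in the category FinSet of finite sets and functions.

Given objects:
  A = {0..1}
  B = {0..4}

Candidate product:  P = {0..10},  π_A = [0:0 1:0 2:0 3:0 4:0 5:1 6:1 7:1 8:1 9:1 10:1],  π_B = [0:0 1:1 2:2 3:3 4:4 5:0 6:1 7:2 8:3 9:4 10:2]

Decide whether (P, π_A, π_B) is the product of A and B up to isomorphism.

Answer: NOT A VALID PRODUCT — |P|=11 ≠ |A|·|B|=10

Derivation:
|A|·|B| = 2·5 = 10;  |P| = 11
  → cardinalities differ; no bijection possible.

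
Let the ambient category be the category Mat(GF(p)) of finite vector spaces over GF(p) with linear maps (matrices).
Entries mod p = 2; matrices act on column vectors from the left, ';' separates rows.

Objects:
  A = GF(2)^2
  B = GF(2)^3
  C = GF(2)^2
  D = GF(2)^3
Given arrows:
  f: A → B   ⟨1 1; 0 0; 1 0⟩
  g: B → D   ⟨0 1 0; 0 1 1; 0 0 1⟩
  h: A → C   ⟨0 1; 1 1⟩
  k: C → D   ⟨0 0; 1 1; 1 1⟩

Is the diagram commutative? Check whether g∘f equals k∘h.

Answer: COMMUTES

Work:
1) trace f;g:
  e0=⟨1,0⟩ f→⟨1,0,1⟩ g→⟨0,1,1⟩
  e1=⟨0,1⟩ f→⟨1,0,0⟩ g→⟨0,0,0⟩
  result₁ = ⟨0 0; 1 0; 1 0⟩
2) trace h;k:
  e0=⟨1,0⟩ h→⟨0,1⟩ k→⟨0,1,1⟩
  e1=⟨0,1⟩ h→⟨1,1⟩ k→⟨0,0,0⟩
  result₂ = ⟨0 0; 1 0; 1 0⟩
Equal? equal; square commutes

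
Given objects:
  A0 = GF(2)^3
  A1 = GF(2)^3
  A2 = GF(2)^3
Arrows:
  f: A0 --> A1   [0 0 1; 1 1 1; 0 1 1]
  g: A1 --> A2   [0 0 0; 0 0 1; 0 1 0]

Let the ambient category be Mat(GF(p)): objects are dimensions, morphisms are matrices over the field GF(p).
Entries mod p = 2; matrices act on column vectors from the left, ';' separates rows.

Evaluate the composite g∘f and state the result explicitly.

Answer: [0 0 0; 0 1 1; 1 1 1]

Work:
  e0=⟨1,0,0⟩ f-->⟨0,1,0⟩ g-->⟨0,0,1⟩
  e1=⟨0,1,0⟩ f-->⟨0,1,1⟩ g-->⟨0,1,1⟩
  e2=⟨0,0,1⟩ f-->⟨1,1,1⟩ g-->⟨0,1,1⟩
composite: [0 0 0; 0 1 1; 1 1 1]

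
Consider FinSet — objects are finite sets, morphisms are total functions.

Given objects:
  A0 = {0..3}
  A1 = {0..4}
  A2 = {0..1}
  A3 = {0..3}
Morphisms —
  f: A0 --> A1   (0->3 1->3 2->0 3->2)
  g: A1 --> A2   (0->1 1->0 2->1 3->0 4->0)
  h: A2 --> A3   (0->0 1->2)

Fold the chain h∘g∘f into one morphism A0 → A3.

  0 f-->3 g-->0 h-->0
  1 f-->3 g-->0 h-->0
  2 f-->0 g-->1 h-->2
  3 f-->2 g-->1 h-->2
⟦path⟧: (0->0 1->0 2->2 3->2)

Answer: (0->0 1->0 2->2 3->2)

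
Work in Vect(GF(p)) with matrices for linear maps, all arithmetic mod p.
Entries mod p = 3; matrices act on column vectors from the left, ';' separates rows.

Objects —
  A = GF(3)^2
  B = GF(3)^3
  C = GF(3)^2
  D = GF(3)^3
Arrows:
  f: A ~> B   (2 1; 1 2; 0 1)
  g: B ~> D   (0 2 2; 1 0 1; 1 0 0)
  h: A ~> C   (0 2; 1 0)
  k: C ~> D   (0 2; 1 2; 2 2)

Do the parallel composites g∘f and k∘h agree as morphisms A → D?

1) trace f;g:
  e0=⟨1,0⟩ f~>⟨2,1,0⟩ g~>⟨2,2,2⟩
  e1=⟨0,1⟩ f~>⟨1,2,1⟩ g~>⟨0,2,1⟩
  ⟦path⟧₁ = (2 0; 2 2; 2 1)
2) trace h;k:
  e0=⟨1,0⟩ h~>⟨0,1⟩ k~>⟨2,2,2⟩
  e1=⟨0,1⟩ h~>⟨2,0⟩ k~>⟨0,2,1⟩
  ⟦path⟧₂ = (2 0; 2 2; 2 1)
Equal? same morphism ✓

Answer: COMMUTES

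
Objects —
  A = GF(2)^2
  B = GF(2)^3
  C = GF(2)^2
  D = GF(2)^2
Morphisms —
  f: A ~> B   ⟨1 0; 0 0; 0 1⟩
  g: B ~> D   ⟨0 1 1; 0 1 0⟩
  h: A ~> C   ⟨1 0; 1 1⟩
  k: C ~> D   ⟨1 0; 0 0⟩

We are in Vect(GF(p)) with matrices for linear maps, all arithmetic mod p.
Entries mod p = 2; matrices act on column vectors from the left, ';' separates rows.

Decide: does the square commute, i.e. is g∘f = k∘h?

Along f;g (path 1):
  e0=⟨1,0⟩ f~>⟨1,0,0⟩ g~>⟨0,0⟩
  e1=⟨0,1⟩ f~>⟨0,0,1⟩ g~>⟨1,0⟩
  ⟦path⟧₁ = ⟨0 1; 0 0⟩
Along h;k (path 2):
  e0=⟨1,0⟩ h~>⟨1,1⟩ k~>⟨1,0⟩
  e1=⟨0,1⟩ h~>⟨0,1⟩ k~>⟨0,0⟩
  ⟦path⟧₂ = ⟨1 0; 0 0⟩
Equal? distinct morphisms ✗

Answer: DOES NOT COMMUTE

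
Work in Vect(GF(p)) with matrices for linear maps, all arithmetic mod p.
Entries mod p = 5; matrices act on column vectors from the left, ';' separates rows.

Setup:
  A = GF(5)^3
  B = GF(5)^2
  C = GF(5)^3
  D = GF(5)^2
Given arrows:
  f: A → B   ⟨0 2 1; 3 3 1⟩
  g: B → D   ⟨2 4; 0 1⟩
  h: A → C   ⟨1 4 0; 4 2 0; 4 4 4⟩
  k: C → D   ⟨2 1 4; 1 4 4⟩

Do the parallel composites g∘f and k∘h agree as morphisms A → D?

Along f;g (path 1):
  e0=(1,0,0) f→(0,3) g→(2,3)
  e1=(0,1,0) f→(2,3) g→(1,3)
  e2=(0,0,1) f→(1,1) g→(1,1)
  result₁ = ⟨2 1 1; 3 3 1⟩
Along h;k (path 2):
  e0=(1,0,0) h→(1,4,4) k→(2,3)
  e1=(0,1,0) h→(4,2,4) k→(1,3)
  e2=(0,0,1) h→(0,0,4) k→(1,1)
  result₂ = ⟨2 1 1; 3 3 1⟩
Equal? same morphism ✓

Answer: COMMUTES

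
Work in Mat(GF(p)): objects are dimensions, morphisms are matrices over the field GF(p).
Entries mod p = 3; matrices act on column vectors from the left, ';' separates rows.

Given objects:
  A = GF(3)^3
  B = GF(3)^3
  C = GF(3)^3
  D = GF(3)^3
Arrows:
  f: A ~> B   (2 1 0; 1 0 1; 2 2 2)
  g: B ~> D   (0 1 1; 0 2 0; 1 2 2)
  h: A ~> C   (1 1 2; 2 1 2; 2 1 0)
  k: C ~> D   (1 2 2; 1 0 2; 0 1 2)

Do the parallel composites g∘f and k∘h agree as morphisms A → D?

Along f;g (path 1):
  e0=[1,0,0] f~>[2,1,2] g~>[0,2,2]
  e1=[0,1,0] f~>[1,0,2] g~>[2,0,2]
  e2=[0,0,1] f~>[0,1,2] g~>[0,2,0]
  composite₁ = (0 2 0; 2 0 2; 2 2 0)
Along h;k (path 2):
  e0=[1,0,0] h~>[1,2,2] k~>[0,2,0]
  e1=[0,1,0] h~>[1,1,1] k~>[2,0,0]
  e2=[0,0,1] h~>[2,2,0] k~>[0,2,2]
  composite₂ = (0 2 0; 2 0 2; 0 0 2)
Equal? NO — does not commute

Answer: DOES NOT COMMUTE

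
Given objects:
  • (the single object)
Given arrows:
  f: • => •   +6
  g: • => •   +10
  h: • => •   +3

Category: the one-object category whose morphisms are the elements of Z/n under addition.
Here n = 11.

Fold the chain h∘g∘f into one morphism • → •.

Answer: +8

Trace:
  0 +6≡6 +10≡5 +3≡8  (mod 11)
composite: +8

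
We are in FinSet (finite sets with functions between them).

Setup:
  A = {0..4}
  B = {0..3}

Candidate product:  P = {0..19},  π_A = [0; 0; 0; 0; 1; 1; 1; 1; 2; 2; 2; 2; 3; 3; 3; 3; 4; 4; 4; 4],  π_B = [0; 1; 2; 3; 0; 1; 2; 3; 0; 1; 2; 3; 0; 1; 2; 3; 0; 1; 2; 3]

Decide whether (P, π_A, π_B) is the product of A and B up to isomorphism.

Answer: VALID PRODUCT

Work:
|A|·|B| = 5·4 = 20;  |P| = 20
Check the pairing map k ↦ (π_A(k), π_B(k)):
  0 ↦ (0,0)
  1 ↦ (0,1)
  2 ↦ (0,2)
  3 ↦ (0,3)
  4 ↦ (1,0)
  5 ↦ (1,1)
  6 ↦ (1,2)
  7 ↦ (1,3)
  8 ↦ (2,0)
  9 ↦ (2,1)
  10 ↦ (2,2)
  11 ↦ (2,3)
  12 ↦ (3,0)
  13 ↦ (3,1)
  14 ↦ (3,2)
  15 ↦ (3,3)
  16 ↦ (4,0)
  17 ↦ (4,1)
  18 ↦ (4,2)
  19 ↦ (4,3)
distinct pairs in image: 20 / 20 needed
  → bijection onto A×B; projections well-typed.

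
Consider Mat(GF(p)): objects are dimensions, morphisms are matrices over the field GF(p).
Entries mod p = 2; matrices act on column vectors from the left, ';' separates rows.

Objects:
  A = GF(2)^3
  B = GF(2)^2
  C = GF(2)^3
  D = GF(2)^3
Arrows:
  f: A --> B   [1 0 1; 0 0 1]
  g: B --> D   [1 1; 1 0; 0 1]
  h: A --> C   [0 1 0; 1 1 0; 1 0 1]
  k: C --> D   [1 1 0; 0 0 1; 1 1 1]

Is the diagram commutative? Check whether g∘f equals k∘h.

1) trace f;g:
  e0=⟨1,0,0⟩ f-->⟨1,0⟩ g-->⟨1,1,0⟩
  e1=⟨0,1,0⟩ f-->⟨0,0⟩ g-->⟨0,0,0⟩
  e2=⟨0,0,1⟩ f-->⟨1,1⟩ g-->⟨0,1,1⟩
  ⟦path⟧₁ = [1 0 0; 1 0 1; 0 0 1]
2) trace h;k:
  e0=⟨1,0,0⟩ h-->⟨0,1,1⟩ k-->⟨1,1,0⟩
  e1=⟨0,1,0⟩ h-->⟨1,1,0⟩ k-->⟨0,0,0⟩
  e2=⟨0,0,1⟩ h-->⟨0,0,1⟩ k-->⟨0,1,1⟩
  ⟦path⟧₂ = [1 0 0; 1 0 1; 0 0 1]
Equal? YES — commutes

Answer: COMMUTES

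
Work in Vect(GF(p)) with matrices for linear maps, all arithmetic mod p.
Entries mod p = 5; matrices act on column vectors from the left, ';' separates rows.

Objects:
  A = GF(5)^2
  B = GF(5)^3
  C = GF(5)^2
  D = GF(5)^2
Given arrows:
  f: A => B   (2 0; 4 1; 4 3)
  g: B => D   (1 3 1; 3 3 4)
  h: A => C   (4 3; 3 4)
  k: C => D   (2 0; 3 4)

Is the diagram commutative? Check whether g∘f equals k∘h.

Path 1 = f;g:
  e0=⟨1,0⟩ f=>⟨2,4,4⟩ g=>⟨3,4⟩
  e1=⟨0,1⟩ f=>⟨0,1,3⟩ g=>⟨1,0⟩
  composite₁ = (3 1; 4 0)
Path 2 = h;k:
  e0=⟨1,0⟩ h=>⟨4,3⟩ k=>⟨3,4⟩
  e1=⟨0,1⟩ h=>⟨3,4⟩ k=>⟨1,0⟩
  composite₂ = (3 1; 4 0)
Equal? same morphism ✓

Answer: COMMUTES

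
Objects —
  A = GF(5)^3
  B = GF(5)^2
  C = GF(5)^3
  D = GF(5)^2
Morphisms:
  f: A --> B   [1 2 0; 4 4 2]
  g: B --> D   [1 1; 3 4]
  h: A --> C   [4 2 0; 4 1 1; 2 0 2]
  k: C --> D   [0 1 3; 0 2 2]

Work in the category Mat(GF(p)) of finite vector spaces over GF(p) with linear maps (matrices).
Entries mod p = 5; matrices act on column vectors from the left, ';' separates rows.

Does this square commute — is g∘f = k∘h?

Along f;g (path 1):
  e0=[1,0,0] f-->[1,4] g-->[0,4]
  e1=[0,1,0] f-->[2,4] g-->[1,2]
  e2=[0,0,1] f-->[0,2] g-->[2,3]
  composite₁ = [0 1 2; 4 2 3]
Along h;k (path 2):
  e0=[1,0,0] h-->[4,4,2] k-->[0,2]
  e1=[0,1,0] h-->[2,1,0] k-->[1,2]
  e2=[0,0,1] h-->[0,1,2] k-->[2,1]
  composite₂ = [0 1 2; 2 2 1]
Equal? NO — does not commute

Answer: DOES NOT COMMUTE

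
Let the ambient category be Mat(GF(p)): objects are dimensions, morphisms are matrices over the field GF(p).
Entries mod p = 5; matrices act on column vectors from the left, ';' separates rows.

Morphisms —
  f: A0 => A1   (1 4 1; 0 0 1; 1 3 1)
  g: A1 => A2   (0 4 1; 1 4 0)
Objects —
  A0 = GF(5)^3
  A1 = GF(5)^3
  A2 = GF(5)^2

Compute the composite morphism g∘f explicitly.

  e0=[1,0,0] f=>[1,0,1] g=>[1,1]
  e1=[0,1,0] f=>[4,0,3] g=>[3,4]
  e2=[0,0,1] f=>[1,1,1] g=>[0,0]
⟦path⟧: (1 3 0; 1 4 0)

Answer: (1 3 0; 1 4 0)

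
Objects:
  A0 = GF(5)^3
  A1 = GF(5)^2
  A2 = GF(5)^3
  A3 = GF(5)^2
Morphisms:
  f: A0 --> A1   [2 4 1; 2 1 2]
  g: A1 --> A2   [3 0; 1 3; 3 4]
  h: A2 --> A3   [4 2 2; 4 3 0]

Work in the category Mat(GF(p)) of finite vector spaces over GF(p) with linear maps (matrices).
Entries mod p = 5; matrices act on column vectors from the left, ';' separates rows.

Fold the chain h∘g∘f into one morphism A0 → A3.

Answer: [3 4 3; 3 4 3]

Trace:
  e0=(1,0,0) f-->(2,2) g-->(1,3,4) h-->(3,3)
  e1=(0,1,0) f-->(4,1) g-->(2,2,1) h-->(4,4)
  e2=(0,0,1) f-->(1,2) g-->(3,2,1) h-->(3,3)
composite: [3 4 3; 3 4 3]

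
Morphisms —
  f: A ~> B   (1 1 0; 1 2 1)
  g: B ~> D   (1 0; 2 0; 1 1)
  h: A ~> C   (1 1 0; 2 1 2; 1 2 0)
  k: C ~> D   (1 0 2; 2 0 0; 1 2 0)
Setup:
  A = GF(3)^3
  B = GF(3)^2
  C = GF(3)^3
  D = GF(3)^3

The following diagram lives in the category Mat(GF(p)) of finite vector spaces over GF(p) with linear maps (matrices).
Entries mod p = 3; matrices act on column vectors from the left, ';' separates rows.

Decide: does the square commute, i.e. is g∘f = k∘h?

1) trace f;g:
  e0=⟨1,0,0⟩ f~>⟨1,1⟩ g~>⟨1,2,2⟩
  e1=⟨0,1,0⟩ f~>⟨1,2⟩ g~>⟨1,2,0⟩
  e2=⟨0,0,1⟩ f~>⟨0,1⟩ g~>⟨0,0,1⟩
  composite₁ = (1 1 0; 2 2 0; 2 0 1)
2) trace h;k:
  e0=⟨1,0,0⟩ h~>⟨1,2,1⟩ k~>⟨0,2,2⟩
  e1=⟨0,1,0⟩ h~>⟨1,1,2⟩ k~>⟨2,2,0⟩
  e2=⟨0,0,1⟩ h~>⟨0,2,0⟩ k~>⟨0,0,1⟩
  composite₂ = (0 2 0; 2 2 0; 2 0 1)
Equal? differ; not commutative

Answer: DOES NOT COMMUTE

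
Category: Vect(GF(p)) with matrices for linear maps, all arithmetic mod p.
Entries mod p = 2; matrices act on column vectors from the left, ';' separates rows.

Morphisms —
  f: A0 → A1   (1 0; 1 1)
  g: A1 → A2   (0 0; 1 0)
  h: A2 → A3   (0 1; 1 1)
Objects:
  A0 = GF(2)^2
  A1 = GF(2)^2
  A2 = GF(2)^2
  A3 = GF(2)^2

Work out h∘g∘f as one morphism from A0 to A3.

Answer: (1 0; 1 0)

Work:
  e0=(1,0) f→(1,1) g→(0,1) h→(1,1)
  e1=(0,1) f→(0,1) g→(0,0) h→(0,0)
result: (1 0; 1 0)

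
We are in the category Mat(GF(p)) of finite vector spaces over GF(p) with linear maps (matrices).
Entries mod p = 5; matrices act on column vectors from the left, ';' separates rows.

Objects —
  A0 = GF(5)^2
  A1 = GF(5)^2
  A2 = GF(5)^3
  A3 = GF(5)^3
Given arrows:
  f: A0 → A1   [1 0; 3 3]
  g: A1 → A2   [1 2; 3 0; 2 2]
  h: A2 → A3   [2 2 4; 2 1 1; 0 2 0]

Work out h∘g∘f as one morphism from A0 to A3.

  e0=(1,0) f→(1,3) g→(2,3,3) h→(2,0,1)
  e1=(0,1) f→(0,3) g→(1,0,1) h→(1,3,0)
result: [2 1; 0 3; 1 0]

Answer: [2 1; 0 3; 1 0]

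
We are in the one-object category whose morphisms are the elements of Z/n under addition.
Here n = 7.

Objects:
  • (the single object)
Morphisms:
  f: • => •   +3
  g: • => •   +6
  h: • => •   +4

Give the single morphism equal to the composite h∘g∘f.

Answer: +6

Work:
  0 +3≡3 +6≡2 +4≡6  (mod 7)
⟦path⟧: +6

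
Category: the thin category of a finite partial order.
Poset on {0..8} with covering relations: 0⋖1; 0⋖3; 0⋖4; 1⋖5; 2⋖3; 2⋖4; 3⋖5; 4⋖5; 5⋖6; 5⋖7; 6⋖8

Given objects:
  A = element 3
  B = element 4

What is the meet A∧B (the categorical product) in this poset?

{x : x⊑A ∧ x⊑B} = {0,2}  (A=3, B=4)
  maximal lower bounds 0 and 2 are incomparable: neither 0⊑2 nor 2⊑0
→ no greatest lower bound exists

Answer: NO MEET EXISTS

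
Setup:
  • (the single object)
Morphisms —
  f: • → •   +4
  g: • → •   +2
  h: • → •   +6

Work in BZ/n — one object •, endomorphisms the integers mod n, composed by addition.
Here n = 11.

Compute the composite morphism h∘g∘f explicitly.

Answer: +1

Trace:
  0 +4≡4 +2≡6 +6≡1  (mod 11)
result: +1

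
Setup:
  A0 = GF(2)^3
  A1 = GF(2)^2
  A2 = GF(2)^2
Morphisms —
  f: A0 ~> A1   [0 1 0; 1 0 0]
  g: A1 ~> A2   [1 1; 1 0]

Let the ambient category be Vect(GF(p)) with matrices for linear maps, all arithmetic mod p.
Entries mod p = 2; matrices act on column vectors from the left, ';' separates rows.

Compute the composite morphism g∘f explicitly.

  e0=⟨1,0,0⟩ f~>⟨0,1⟩ g~>⟨1,0⟩
  e1=⟨0,1,0⟩ f~>⟨1,0⟩ g~>⟨1,1⟩
  e2=⟨0,0,1⟩ f~>⟨0,0⟩ g~>⟨0,0⟩
result: [1 1 0; 0 1 0]

Answer: [1 1 0; 0 1 0]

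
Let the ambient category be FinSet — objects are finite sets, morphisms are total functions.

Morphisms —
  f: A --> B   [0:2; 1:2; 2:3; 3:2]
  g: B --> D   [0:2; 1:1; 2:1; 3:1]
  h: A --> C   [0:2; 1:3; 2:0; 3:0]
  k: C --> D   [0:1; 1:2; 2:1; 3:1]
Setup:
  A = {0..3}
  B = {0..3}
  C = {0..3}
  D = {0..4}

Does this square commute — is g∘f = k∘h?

Answer: COMMUTES

Trace:
Path 1 = f;g:
  0 f-->2 g-->1
  1 f-->2 g-->1
  2 f-->3 g-->1
  3 f-->2 g-->1
  result₁ = [0:1; 1:1; 2:1; 3:1]
Path 2 = h;k:
  0 h-->2 k-->1
  1 h-->3 k-->1
  2 h-->0 k-->1
  3 h-->0 k-->1
  result₂ = [0:1; 1:1; 2:1; 3:1]
Equal? same morphism ✓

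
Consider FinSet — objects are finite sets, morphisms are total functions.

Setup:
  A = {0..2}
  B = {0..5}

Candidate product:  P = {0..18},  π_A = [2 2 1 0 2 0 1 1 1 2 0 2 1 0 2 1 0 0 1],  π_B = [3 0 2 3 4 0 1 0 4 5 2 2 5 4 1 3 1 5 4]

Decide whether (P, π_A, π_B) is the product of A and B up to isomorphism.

Answer: NOT A VALID PRODUCT — |P|=19 ≠ |A|·|B|=18

Work:
|A|·|B| = 3·6 = 18;  |P| = 19
  → cardinalities differ; no bijection possible.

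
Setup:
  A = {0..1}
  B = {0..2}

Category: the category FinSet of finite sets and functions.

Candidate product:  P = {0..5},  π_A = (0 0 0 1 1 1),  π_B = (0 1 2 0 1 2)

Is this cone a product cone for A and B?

|A|·|B| = 2·3 = 6;  |P| = 6
Check the pairing map k ↦ (π_A(k), π_B(k)):
  0 : (0,0)
  1 : (0,1)
  2 : (0,2)
  3 : (1,0)
  4 : (1,1)
  5 : (1,2)
distinct pairs in image: 6 / 6 needed
  → bijection onto A×B; projections well-typed.

Answer: VALID PRODUCT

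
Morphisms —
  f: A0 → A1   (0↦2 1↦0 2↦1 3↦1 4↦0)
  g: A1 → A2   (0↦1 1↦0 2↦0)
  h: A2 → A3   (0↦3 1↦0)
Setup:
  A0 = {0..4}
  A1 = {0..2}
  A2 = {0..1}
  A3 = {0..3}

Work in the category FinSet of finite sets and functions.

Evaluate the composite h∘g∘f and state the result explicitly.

Answer: (0↦3 1↦0 2↦3 3↦3 4↦0)

Trace:
  0 f→2 g→0 h→3
  1 f→0 g→1 h→0
  2 f→1 g→0 h→3
  3 f→1 g→0 h→3
  4 f→0 g→1 h→0
result: (0↦3 1↦0 2↦3 3↦3 4↦0)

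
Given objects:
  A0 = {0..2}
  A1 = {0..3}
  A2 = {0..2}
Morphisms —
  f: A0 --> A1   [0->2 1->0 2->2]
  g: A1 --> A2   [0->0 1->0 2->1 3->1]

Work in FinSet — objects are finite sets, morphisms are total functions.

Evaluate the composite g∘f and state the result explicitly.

Answer: [0->1 1->0 2->1]

Trace:
  0 f-->2 g-->1
  1 f-->0 g-->0
  2 f-->2 g-->1
⟦path⟧: [0->1 1->0 2->1]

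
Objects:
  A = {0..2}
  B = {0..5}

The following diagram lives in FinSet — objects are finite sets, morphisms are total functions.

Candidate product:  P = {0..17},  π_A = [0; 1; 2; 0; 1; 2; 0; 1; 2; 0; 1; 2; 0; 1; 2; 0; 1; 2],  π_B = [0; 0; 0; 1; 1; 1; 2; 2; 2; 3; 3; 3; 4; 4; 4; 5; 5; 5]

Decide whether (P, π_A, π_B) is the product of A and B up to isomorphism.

|A|·|B| = 3·6 = 18;  |P| = 18
Check the pairing map k ↦ (π_A(k), π_B(k)):
  0 : (0,0)
  1 : (1,0)
  2 : (2,0)
  3 : (0,1)
  4 : (1,1)
  5 : (2,1)
  6 : (0,2)
  7 : (1,2)
  8 : (2,2)
  9 : (0,3)
  10 : (1,3)
  11 : (2,3)
  12 : (0,4)
  13 : (1,4)
  14 : (2,4)
  15 : (0,5)
  16 : (1,5)
  17 : (2,5)
distinct pairs in image: 18 / 18 needed
  → bijection onto A×B; projections well-typed.

Answer: VALID PRODUCT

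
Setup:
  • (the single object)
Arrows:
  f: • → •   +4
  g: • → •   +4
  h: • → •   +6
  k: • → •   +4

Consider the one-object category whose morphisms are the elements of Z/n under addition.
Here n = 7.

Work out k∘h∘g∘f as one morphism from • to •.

  0 +4≡4 +4≡1 +6≡0 +4≡4  (mod 7)
result: +4

Answer: +4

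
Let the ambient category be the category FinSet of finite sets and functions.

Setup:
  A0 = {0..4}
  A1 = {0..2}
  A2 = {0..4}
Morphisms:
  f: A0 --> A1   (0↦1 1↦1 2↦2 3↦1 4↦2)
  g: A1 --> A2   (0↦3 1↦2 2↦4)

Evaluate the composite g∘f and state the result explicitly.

  0 f-->1 g-->2
  1 f-->1 g-->2
  2 f-->2 g-->4
  3 f-->1 g-->2
  4 f-->2 g-->4
result: (0↦2 1↦2 2↦4 3↦2 4↦4)

Answer: (0↦2 1↦2 2↦4 3↦2 4↦4)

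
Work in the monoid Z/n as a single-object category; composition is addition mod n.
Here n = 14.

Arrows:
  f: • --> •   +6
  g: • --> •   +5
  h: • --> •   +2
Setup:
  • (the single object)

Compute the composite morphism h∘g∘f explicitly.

Answer: +13

Trace:
  0 +6≡6 +5≡11 +2≡13  (mod 14)
⟦path⟧: +13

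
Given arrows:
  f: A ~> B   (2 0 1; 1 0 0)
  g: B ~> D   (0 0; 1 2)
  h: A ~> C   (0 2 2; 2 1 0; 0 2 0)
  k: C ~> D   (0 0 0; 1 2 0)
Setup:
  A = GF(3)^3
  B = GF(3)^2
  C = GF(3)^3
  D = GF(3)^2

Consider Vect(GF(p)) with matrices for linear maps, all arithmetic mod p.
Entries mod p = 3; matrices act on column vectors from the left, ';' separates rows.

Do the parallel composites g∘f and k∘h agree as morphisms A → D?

Answer: DOES NOT COMMUTE

Trace:
Along f;g (path 1):
  e0=⟨1,0,0⟩ f~>⟨2,1⟩ g~>⟨0,1⟩
  e1=⟨0,1,0⟩ f~>⟨0,0⟩ g~>⟨0,0⟩
  e2=⟨0,0,1⟩ f~>⟨1,0⟩ g~>⟨0,1⟩
  ⟦path⟧₁ = (0 0 0; 1 0 1)
Along h;k (path 2):
  e0=⟨1,0,0⟩ h~>⟨0,2,0⟩ k~>⟨0,1⟩
  e1=⟨0,1,0⟩ h~>⟨2,1,2⟩ k~>⟨0,1⟩
  e2=⟨0,0,1⟩ h~>⟨2,0,0⟩ k~>⟨0,2⟩
  ⟦path⟧₂ = (0 0 0; 1 1 2)
Equal? differ; not commutative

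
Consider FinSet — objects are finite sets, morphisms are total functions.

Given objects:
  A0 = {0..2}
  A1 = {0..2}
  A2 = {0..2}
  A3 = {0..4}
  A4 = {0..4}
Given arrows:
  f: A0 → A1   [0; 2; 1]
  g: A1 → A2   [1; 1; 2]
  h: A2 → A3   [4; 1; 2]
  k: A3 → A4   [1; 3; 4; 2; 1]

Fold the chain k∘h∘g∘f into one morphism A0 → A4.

Answer: [3; 4; 3]

Work:
  0 f→0 g→1 h→1 k→3
  1 f→2 g→2 h→2 k→4
  2 f→1 g→1 h→1 k→3
⟦path⟧: [3; 4; 3]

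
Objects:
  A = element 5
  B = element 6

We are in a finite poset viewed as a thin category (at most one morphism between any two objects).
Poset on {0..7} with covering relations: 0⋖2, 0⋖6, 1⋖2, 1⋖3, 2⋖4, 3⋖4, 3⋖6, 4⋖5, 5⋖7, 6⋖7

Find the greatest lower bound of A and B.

Common predecessors of 5,6: {0,1,3}
  maximal lower bounds 0 and 3 are incomparable: neither 0≤3 nor 3≤0
→ no greatest lower bound exists

Answer: NO MEET EXISTS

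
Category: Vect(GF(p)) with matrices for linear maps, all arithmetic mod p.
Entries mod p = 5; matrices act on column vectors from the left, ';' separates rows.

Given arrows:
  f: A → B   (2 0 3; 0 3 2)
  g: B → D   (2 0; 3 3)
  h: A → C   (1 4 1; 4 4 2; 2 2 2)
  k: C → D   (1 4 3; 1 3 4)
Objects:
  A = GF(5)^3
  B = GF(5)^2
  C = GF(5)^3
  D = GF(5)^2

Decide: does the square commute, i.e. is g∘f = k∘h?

1) trace f;g:
  e0=⟨1,0,0⟩ f→⟨2,0⟩ g→⟨4,1⟩
  e1=⟨0,1,0⟩ f→⟨0,3⟩ g→⟨0,4⟩
  e2=⟨0,0,1⟩ f→⟨3,2⟩ g→⟨1,0⟩
  composite₁ = (4 0 1; 1 4 0)
2) trace h;k:
  e0=⟨1,0,0⟩ h→⟨1,4,2⟩ k→⟨3,1⟩
  e1=⟨0,1,0⟩ h→⟨4,4,2⟩ k→⟨1,4⟩
  e2=⟨0,0,1⟩ h→⟨1,2,2⟩ k→⟨0,0⟩
  composite₂ = (3 1 0; 1 4 0)
Equal? differ; not commutative

Answer: DOES NOT COMMUTE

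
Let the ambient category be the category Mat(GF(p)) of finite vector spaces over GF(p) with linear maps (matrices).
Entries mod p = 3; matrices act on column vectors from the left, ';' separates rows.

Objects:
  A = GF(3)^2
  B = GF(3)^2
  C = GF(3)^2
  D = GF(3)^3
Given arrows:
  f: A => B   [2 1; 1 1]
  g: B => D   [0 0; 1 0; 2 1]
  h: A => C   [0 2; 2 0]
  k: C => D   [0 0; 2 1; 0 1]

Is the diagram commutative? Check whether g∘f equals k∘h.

1) trace f;g:
  e0=(1,0) f=>(2,1) g=>(0,2,2)
  e1=(0,1) f=>(1,1) g=>(0,1,0)
  ⟦path⟧₁ = [0 0; 2 1; 2 0]
2) trace h;k:
  e0=(1,0) h=>(0,2) k=>(0,2,2)
  e1=(0,1) h=>(2,0) k=>(0,1,0)
  ⟦path⟧₂ = [0 0; 2 1; 2 0]
Equal? same morphism ✓

Answer: COMMUTES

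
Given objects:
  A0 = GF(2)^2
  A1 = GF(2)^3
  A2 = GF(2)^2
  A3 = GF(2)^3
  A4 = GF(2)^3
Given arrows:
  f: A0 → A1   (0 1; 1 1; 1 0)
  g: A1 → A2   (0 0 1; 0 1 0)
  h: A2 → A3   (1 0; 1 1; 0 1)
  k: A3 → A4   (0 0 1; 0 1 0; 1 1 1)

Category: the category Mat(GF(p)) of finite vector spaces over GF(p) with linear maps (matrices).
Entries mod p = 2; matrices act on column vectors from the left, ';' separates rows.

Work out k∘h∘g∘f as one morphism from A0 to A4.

  e0=[1,0] f→[0,1,1] g→[1,1] h→[1,0,1] k→[1,0,0]
  e1=[0,1] f→[1,1,0] g→[0,1] h→[0,1,1] k→[1,1,0]
composite: (1 1; 0 1; 0 0)

Answer: (1 1; 0 1; 0 0)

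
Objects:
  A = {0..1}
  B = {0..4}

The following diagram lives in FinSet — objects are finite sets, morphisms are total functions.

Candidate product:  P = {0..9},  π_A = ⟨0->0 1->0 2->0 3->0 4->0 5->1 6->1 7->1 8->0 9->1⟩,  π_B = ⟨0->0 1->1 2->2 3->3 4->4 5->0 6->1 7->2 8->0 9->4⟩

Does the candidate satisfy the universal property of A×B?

|A|·|B| = 2·5 = 10;  |P| = 10
Check the pairing map k ↦ (π_A(k), π_B(k)):
  0 -> (0,0)
  1 -> (0,1)
  2 -> (0,2)
  3 -> (0,3)
  4 -> (0,4)
  5 -> (1,0)
  6 -> (1,1)
  7 -> (1,2)
  8 -> (0,0)  ✗ repeats pair of k=0
  9 -> (1,4)
distinct pairs in image: 9 / 10 needed
  → (0,0) hit at k=0 and k=8

Answer: NOT A VALID PRODUCT — duplicate pair at indices 0,8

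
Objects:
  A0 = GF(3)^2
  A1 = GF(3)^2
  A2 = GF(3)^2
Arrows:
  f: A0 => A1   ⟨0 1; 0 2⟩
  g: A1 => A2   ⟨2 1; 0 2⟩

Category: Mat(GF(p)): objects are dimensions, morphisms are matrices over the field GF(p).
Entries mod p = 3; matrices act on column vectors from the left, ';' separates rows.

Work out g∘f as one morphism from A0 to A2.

  e0=(1,0) f=>(0,0) g=>(0,0)
  e1=(0,1) f=>(1,2) g=>(1,1)
result: ⟨0 1; 0 1⟩

Answer: ⟨0 1; 0 1⟩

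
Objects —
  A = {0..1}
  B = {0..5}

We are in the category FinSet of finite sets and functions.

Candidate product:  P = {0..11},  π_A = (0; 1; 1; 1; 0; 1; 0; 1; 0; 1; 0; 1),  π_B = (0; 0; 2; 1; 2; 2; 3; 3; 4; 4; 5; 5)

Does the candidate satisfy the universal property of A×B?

|A|·|B| = 2·6 = 12;  |P| = 12
Check the pairing map k ↦ (π_A(k), π_B(k)):
  0 : (0,0)
  1 : (1,0)
  2 : (1,2)
  3 : (1,1)
  4 : (0,2)
  5 : (1,2)  ✗ repeats pair of k=2
  6 : (0,3)
  7 : (1,3)
  8 : (0,4)
  9 : (1,4)
  10 : (0,5)
  11 : (1,5)
distinct pairs in image: 11 / 12 needed
  → (1,2) hit at k=2 and k=5

Answer: NOT A VALID PRODUCT — duplicate pair at indices 5,2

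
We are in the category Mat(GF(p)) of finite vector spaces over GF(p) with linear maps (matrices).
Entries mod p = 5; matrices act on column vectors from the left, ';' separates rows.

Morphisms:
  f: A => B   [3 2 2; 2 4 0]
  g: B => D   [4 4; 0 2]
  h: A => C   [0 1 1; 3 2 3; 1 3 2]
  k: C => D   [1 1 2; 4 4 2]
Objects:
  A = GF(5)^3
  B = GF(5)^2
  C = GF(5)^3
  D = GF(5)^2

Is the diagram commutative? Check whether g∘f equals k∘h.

Answer: COMMUTES

Trace:
1) trace f;g:
  e0=⟨1,0,0⟩ f=>⟨3,2⟩ g=>⟨0,4⟩
  e1=⟨0,1,0⟩ f=>⟨2,4⟩ g=>⟨4,3⟩
  e2=⟨0,0,1⟩ f=>⟨2,0⟩ g=>⟨3,0⟩
  result₁ = [0 4 3; 4 3 0]
2) trace h;k:
  e0=⟨1,0,0⟩ h=>⟨0,3,1⟩ k=>⟨0,4⟩
  e1=⟨0,1,0⟩ h=>⟨1,2,3⟩ k=>⟨4,3⟩
  e2=⟨0,0,1⟩ h=>⟨1,3,2⟩ k=>⟨3,0⟩
  result₂ = [0 4 3; 4 3 0]
Equal? YES — commutes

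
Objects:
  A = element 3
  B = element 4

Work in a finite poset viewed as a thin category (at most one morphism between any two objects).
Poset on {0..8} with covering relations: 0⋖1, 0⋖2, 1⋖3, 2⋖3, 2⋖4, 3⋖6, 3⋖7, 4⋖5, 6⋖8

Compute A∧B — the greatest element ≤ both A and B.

Lower bounds of A=3 and B=4: {0,2}
  0 ⊑ 2
  2 ⊑ 2
glb = 2

Answer: A∧B = 2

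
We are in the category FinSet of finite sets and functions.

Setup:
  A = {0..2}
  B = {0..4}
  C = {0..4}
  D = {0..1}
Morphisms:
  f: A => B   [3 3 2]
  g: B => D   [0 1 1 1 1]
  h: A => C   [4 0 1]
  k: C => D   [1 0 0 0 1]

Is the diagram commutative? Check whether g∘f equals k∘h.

Answer: DOES NOT COMMUTE

Work:
Along f;g (path 1):
  0 f=>3 g=>1
  1 f=>3 g=>1
  2 f=>2 g=>1
  result₁ = [1 1 1]
Along h;k (path 2):
  0 h=>4 k=>1
  1 h=>0 k=>1
  2 h=>1 k=>0
  result₂ = [1 1 0]
Equal? NO — does not commute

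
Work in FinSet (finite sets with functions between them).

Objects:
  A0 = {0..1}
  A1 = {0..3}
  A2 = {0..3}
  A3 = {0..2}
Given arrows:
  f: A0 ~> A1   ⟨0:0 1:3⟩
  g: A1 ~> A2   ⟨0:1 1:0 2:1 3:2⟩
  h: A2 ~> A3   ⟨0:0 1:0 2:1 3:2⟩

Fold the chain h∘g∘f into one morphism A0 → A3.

  0 f~>0 g~>1 h~>0
  1 f~>3 g~>2 h~>1
result: ⟨0:0 1:1⟩

Answer: ⟨0:0 1:1⟩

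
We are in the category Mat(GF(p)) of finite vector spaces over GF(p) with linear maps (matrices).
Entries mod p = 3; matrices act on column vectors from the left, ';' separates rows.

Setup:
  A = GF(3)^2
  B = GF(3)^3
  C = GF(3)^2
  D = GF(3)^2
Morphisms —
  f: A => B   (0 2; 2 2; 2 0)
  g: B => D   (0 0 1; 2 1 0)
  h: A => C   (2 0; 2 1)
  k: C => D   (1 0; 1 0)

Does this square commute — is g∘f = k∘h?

Along f;g (path 1):
  e0=[1,0] f=>[0,2,2] g=>[2,2]
  e1=[0,1] f=>[2,2,0] g=>[0,0]
  result₁ = (2 0; 2 0)
Along h;k (path 2):
  e0=[1,0] h=>[2,2] k=>[2,2]
  e1=[0,1] h=>[0,1] k=>[0,0]
  result₂ = (2 0; 2 0)
Equal? same morphism ✓

Answer: COMMUTES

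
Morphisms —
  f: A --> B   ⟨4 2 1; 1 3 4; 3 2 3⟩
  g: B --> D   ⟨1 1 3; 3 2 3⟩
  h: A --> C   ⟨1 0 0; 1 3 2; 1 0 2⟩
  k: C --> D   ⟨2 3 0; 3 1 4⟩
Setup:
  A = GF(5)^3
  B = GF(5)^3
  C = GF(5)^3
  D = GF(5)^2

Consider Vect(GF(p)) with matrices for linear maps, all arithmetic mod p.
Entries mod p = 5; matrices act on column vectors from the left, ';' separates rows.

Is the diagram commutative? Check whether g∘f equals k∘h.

1) trace f;g:
  e0=⟨1,0,0⟩ f-->⟨4,1,3⟩ g-->⟨4,3⟩
  e1=⟨0,1,0⟩ f-->⟨2,3,2⟩ g-->⟨1,3⟩
  e2=⟨0,0,1⟩ f-->⟨1,4,3⟩ g-->⟨4,0⟩
  result₁ = ⟨4 1 4; 3 3 0⟩
2) trace h;k:
  e0=⟨1,0,0⟩ h-->⟨1,1,1⟩ k-->⟨0,3⟩
  e1=⟨0,1,0⟩ h-->⟨0,3,0⟩ k-->⟨4,3⟩
  e2=⟨0,0,1⟩ h-->⟨0,2,2⟩ k-->⟨1,0⟩
  result₂ = ⟨0 4 1; 3 3 0⟩
Equal? NO — does not commute

Answer: DOES NOT COMMUTE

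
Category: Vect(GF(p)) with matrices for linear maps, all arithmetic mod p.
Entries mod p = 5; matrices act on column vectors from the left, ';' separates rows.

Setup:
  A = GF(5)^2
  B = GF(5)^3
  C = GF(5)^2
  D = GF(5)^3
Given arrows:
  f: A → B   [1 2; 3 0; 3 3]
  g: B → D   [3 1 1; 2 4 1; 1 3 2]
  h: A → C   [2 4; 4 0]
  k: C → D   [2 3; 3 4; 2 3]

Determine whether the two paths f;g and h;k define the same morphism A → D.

Answer: DOES NOT COMMUTE

Derivation:
Along f;g (path 1):
  e0=[1,0] f→[1,3,3] g→[4,2,1]
  e1=[0,1] f→[2,0,3] g→[4,2,3]
  ⟦path⟧₁ = [4 4; 2 2; 1 3]
Along h;k (path 2):
  e0=[1,0] h→[2,4] k→[1,2,1]
  e1=[0,1] h→[4,0] k→[3,2,3]
  ⟦path⟧₂ = [1 3; 2 2; 1 3]
Equal? distinct morphisms ✗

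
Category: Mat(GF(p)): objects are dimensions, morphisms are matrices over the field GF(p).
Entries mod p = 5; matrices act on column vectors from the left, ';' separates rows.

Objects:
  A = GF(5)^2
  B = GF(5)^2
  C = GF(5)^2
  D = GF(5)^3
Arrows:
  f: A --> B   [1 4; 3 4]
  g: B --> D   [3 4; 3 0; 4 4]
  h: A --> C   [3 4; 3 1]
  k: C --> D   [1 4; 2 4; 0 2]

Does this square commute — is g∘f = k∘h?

1) trace f;g:
  e0=(1,0) f-->(1,3) g-->(0,3,1)
  e1=(0,1) f-->(4,4) g-->(3,2,2)
  composite₁ = [0 3; 3 2; 1 2]
2) trace h;k:
  e0=(1,0) h-->(3,3) k-->(0,3,1)
  e1=(0,1) h-->(4,1) k-->(3,2,2)
  composite₂ = [0 3; 3 2; 1 2]
Equal? YES — commutes

Answer: COMMUTES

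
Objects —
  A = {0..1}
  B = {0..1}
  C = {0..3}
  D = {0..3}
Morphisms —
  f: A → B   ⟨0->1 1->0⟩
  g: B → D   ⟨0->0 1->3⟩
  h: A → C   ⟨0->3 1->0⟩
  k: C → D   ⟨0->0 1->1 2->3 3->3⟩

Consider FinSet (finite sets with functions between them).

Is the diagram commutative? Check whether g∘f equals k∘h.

1) trace f;g:
  0 f→1 g→3
  1 f→0 g→0
  composite₁ = ⟨0->3 1->0⟩
2) trace h;k:
  0 h→3 k→3
  1 h→0 k→0
  composite₂ = ⟨0->3 1->0⟩
Equal? same morphism ✓

Answer: COMMUTES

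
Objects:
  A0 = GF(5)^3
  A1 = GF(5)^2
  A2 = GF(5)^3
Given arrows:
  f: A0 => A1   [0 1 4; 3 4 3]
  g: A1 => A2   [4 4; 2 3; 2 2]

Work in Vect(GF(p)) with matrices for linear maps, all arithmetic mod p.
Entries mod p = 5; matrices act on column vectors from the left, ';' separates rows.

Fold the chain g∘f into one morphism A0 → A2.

Answer: [2 0 3; 4 4 2; 1 0 4]

Derivation:
  e0=⟨1,0,0⟩ f=>⟨0,3⟩ g=>⟨2,4,1⟩
  e1=⟨0,1,0⟩ f=>⟨1,4⟩ g=>⟨0,4,0⟩
  e2=⟨0,0,1⟩ f=>⟨4,3⟩ g=>⟨3,2,4⟩
result: [2 0 3; 4 4 2; 1 0 4]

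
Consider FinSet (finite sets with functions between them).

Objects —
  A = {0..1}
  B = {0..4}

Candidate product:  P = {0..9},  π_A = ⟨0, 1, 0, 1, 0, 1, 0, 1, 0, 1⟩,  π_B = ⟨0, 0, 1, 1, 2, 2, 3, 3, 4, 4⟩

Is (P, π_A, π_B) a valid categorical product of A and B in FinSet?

|A|·|B| = 2·5 = 10;  |P| = 10
Check the pairing map k ↦ (π_A(k), π_B(k)):
  0 : (0,0)
  1 : (1,0)
  2 : (0,1)
  3 : (1,1)
  4 : (0,2)
  5 : (1,2)
  6 : (0,3)
  7 : (1,3)
  8 : (0,4)
  9 : (1,4)
distinct pairs in image: 10 / 10 needed
  → bijection onto A×B; projections well-typed.

Answer: VALID PRODUCT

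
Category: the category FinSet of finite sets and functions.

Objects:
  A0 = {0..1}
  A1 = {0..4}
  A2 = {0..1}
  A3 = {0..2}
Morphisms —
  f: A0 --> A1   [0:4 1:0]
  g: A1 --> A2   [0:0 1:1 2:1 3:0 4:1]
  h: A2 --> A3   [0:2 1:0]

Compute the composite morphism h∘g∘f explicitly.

Answer: [0:0 1:2]

Work:
  0 f-->4 g-->1 h-->0
  1 f-->0 g-->0 h-->2
result: [0:0 1:2]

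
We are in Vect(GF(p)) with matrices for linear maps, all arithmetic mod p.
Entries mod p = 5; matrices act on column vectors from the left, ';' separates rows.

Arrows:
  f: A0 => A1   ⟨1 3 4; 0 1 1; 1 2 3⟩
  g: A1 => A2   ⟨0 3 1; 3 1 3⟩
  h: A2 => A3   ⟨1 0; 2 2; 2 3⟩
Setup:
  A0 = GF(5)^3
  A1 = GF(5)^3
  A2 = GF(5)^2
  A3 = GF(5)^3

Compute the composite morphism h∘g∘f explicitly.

  e0=[1,0,0] f=>[1,0,1] g=>[1,1] h=>[1,4,0]
  e1=[0,1,0] f=>[3,1,2] g=>[0,1] h=>[0,2,3]
  e2=[0,0,1] f=>[4,1,3] g=>[1,2] h=>[1,1,3]
result: ⟨1 0 1; 4 2 1; 0 3 3⟩

Answer: ⟨1 0 1; 4 2 1; 0 3 3⟩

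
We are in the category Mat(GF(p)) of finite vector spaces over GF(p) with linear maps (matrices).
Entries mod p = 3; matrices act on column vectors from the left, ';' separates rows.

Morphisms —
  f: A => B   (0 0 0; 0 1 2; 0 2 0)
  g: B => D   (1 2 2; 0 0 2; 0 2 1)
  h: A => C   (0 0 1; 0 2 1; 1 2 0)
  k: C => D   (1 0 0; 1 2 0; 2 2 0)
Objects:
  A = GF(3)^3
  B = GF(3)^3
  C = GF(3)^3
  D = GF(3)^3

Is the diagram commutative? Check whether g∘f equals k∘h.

Answer: COMMUTES

Derivation:
Along f;g (path 1):
  e0=⟨1,0,0⟩ f=>⟨0,0,0⟩ g=>⟨0,0,0⟩
  e1=⟨0,1,0⟩ f=>⟨0,1,2⟩ g=>⟨0,1,1⟩
  e2=⟨0,0,1⟩ f=>⟨0,2,0⟩ g=>⟨1,0,1⟩
  composite₁ = (0 0 1; 0 1 0; 0 1 1)
Along h;k (path 2):
  e0=⟨1,0,0⟩ h=>⟨0,0,1⟩ k=>⟨0,0,0⟩
  e1=⟨0,1,0⟩ h=>⟨0,2,2⟩ k=>⟨0,1,1⟩
  e2=⟨0,0,1⟩ h=>⟨1,1,0⟩ k=>⟨1,0,1⟩
  composite₂ = (0 0 1; 0 1 0; 0 1 1)
Equal? equal; square commutes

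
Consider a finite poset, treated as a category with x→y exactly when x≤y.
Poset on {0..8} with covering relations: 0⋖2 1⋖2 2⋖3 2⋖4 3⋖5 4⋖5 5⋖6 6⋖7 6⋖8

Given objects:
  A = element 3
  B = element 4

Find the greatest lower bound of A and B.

Answer: A∧B = 2

Trace:
Lower bounds of A=3 and B=4: {0,1,2}
  0 ⊑ 2
  1 ⊑ 2
  2 ⊑ 2
glb = 2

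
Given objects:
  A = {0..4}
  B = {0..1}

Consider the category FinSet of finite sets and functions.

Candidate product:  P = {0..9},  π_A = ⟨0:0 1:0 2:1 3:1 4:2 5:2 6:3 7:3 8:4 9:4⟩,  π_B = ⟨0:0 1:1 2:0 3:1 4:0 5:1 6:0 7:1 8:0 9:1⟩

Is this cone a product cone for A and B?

Answer: VALID PRODUCT

Derivation:
|A|·|B| = 5·2 = 10;  |P| = 10
Check the pairing map k ↦ (π_A(k), π_B(k)):
  0 : (0,0)
  1 : (0,1)
  2 : (1,0)
  3 : (1,1)
  4 : (2,0)
  5 : (2,1)
  6 : (3,0)
  7 : (3,1)
  8 : (4,0)
  9 : (4,1)
distinct pairs in image: 10 / 10 needed
  → bijection onto A×B; projections well-typed.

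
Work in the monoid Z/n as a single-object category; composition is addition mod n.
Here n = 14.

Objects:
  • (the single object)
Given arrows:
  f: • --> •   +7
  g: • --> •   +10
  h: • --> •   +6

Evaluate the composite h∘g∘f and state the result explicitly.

  0 +7≡7 +10≡3 +6≡9  (mod 14)
⟦path⟧: +9

Answer: +9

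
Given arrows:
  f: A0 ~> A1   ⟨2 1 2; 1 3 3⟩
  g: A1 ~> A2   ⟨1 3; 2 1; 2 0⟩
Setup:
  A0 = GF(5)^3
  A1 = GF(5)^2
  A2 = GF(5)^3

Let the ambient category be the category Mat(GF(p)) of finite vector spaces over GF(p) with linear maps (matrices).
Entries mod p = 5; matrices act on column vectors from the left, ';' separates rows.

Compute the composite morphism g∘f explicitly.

Answer: ⟨0 0 1; 0 0 2; 4 2 4⟩

Derivation:
  e0=⟨1,0,0⟩ f~>⟨2,1⟩ g~>⟨0,0,4⟩
  e1=⟨0,1,0⟩ f~>⟨1,3⟩ g~>⟨0,0,2⟩
  e2=⟨0,0,1⟩ f~>⟨2,3⟩ g~>⟨1,2,4⟩
composite: ⟨0 0 1; 0 0 2; 4 2 4⟩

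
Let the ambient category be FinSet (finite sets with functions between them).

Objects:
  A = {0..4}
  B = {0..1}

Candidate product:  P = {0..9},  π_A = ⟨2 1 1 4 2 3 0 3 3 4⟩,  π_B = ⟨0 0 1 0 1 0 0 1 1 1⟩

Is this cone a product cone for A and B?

Answer: NOT A VALID PRODUCT — duplicate pair at indices 7,8

Trace:
|A|·|B| = 5·2 = 10;  |P| = 10
Check the pairing map k ↦ (π_A(k), π_B(k)):
  0 ↦ (2,0)
  1 ↦ (1,0)
  2 ↦ (1,1)
  3 ↦ (4,0)
  4 ↦ (2,1)
  5 ↦ (3,0)
  6 ↦ (0,0)
  7 ↦ (3,1)
  8 ↦ (3,1)  ✗ repeats pair of k=7
  9 ↦ (4,1)
distinct pairs in image: 9 / 10 needed
  → (3,1) hit at k=7 and k=8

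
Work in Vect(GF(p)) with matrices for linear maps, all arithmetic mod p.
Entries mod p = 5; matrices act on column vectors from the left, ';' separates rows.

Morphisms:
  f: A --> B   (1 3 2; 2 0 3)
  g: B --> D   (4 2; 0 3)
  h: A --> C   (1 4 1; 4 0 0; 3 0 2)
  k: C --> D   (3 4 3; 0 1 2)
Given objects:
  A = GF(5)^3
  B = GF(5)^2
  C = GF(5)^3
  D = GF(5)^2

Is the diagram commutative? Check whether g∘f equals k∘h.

Answer: DOES NOT COMMUTE

Trace:
Along f;g (path 1):
  e0=[1,0,0] f-->[1,2] g-->[3,1]
  e1=[0,1,0] f-->[3,0] g-->[2,0]
  e2=[0,0,1] f-->[2,3] g-->[4,4]
  composite₁ = (3 2 4; 1 0 4)
Along h;k (path 2):
  e0=[1,0,0] h-->[1,4,3] k-->[3,0]
  e1=[0,1,0] h-->[4,0,0] k-->[2,0]
  e2=[0,0,1] h-->[1,0,2] k-->[4,4]
  composite₂ = (3 2 4; 0 0 4)
Equal? differ; not commutative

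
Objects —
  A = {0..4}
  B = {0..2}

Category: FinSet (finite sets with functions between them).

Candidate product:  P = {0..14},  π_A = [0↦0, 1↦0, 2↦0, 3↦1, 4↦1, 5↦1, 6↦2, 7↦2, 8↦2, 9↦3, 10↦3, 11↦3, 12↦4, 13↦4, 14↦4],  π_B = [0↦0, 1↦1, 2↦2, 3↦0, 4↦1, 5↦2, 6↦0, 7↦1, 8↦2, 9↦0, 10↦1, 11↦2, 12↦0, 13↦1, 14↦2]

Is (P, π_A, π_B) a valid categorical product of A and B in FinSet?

|A|·|B| = 5·3 = 15;  |P| = 15
Check the pairing map k ↦ (π_A(k), π_B(k)):
  0 ↦ (0,0)
  1 ↦ (0,1)
  2 ↦ (0,2)
  3 ↦ (1,0)
  4 ↦ (1,1)
  5 ↦ (1,2)
  6 ↦ (2,0)
  7 ↦ (2,1)
  8 ↦ (2,2)
  9 ↦ (3,0)
  10 ↦ (3,1)
  11 ↦ (3,2)
  12 ↦ (4,0)
  13 ↦ (4,1)
  14 ↦ (4,2)
distinct pairs in image: 15 / 15 needed
  → bijection onto A×B; projections well-typed.

Answer: VALID PRODUCT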